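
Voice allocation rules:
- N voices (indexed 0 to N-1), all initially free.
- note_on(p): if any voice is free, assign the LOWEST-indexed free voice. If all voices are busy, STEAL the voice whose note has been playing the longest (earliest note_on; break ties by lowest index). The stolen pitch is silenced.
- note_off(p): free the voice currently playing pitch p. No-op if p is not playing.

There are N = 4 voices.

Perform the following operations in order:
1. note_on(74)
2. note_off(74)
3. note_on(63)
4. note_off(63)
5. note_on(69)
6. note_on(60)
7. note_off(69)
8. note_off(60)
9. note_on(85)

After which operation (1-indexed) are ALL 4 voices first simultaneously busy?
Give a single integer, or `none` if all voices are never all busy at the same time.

Answer: none

Derivation:
Op 1: note_on(74): voice 0 is free -> assigned | voices=[74 - - -]
Op 2: note_off(74): free voice 0 | voices=[- - - -]
Op 3: note_on(63): voice 0 is free -> assigned | voices=[63 - - -]
Op 4: note_off(63): free voice 0 | voices=[- - - -]
Op 5: note_on(69): voice 0 is free -> assigned | voices=[69 - - -]
Op 6: note_on(60): voice 1 is free -> assigned | voices=[69 60 - -]
Op 7: note_off(69): free voice 0 | voices=[- 60 - -]
Op 8: note_off(60): free voice 1 | voices=[- - - -]
Op 9: note_on(85): voice 0 is free -> assigned | voices=[85 - - -]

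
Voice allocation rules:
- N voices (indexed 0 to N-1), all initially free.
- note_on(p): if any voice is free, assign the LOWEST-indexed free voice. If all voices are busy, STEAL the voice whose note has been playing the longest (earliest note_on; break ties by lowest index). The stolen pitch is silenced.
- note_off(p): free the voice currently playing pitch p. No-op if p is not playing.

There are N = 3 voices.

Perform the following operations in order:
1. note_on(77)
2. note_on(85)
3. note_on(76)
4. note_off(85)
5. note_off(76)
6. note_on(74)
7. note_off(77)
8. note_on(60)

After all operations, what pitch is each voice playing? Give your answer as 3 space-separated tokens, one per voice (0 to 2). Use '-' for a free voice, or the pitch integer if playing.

Answer: 60 74 -

Derivation:
Op 1: note_on(77): voice 0 is free -> assigned | voices=[77 - -]
Op 2: note_on(85): voice 1 is free -> assigned | voices=[77 85 -]
Op 3: note_on(76): voice 2 is free -> assigned | voices=[77 85 76]
Op 4: note_off(85): free voice 1 | voices=[77 - 76]
Op 5: note_off(76): free voice 2 | voices=[77 - -]
Op 6: note_on(74): voice 1 is free -> assigned | voices=[77 74 -]
Op 7: note_off(77): free voice 0 | voices=[- 74 -]
Op 8: note_on(60): voice 0 is free -> assigned | voices=[60 74 -]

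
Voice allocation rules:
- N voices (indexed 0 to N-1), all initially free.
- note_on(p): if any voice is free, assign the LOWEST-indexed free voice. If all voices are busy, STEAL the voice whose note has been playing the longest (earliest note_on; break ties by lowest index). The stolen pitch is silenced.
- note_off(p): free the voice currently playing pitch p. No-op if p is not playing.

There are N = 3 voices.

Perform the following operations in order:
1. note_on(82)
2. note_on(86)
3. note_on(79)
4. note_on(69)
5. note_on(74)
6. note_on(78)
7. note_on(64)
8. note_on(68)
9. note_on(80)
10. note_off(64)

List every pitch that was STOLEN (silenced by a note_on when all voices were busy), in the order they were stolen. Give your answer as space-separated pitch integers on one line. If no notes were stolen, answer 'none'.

Op 1: note_on(82): voice 0 is free -> assigned | voices=[82 - -]
Op 2: note_on(86): voice 1 is free -> assigned | voices=[82 86 -]
Op 3: note_on(79): voice 2 is free -> assigned | voices=[82 86 79]
Op 4: note_on(69): all voices busy, STEAL voice 0 (pitch 82, oldest) -> assign | voices=[69 86 79]
Op 5: note_on(74): all voices busy, STEAL voice 1 (pitch 86, oldest) -> assign | voices=[69 74 79]
Op 6: note_on(78): all voices busy, STEAL voice 2 (pitch 79, oldest) -> assign | voices=[69 74 78]
Op 7: note_on(64): all voices busy, STEAL voice 0 (pitch 69, oldest) -> assign | voices=[64 74 78]
Op 8: note_on(68): all voices busy, STEAL voice 1 (pitch 74, oldest) -> assign | voices=[64 68 78]
Op 9: note_on(80): all voices busy, STEAL voice 2 (pitch 78, oldest) -> assign | voices=[64 68 80]
Op 10: note_off(64): free voice 0 | voices=[- 68 80]

Answer: 82 86 79 69 74 78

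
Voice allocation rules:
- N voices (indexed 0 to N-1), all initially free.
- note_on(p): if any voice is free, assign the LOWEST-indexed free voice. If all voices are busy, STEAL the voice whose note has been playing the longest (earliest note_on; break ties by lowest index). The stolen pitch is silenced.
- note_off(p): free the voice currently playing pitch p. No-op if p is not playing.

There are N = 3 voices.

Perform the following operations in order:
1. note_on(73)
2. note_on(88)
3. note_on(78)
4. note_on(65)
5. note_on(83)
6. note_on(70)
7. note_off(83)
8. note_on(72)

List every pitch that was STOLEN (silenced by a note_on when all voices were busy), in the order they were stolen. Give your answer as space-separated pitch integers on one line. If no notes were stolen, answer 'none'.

Answer: 73 88 78

Derivation:
Op 1: note_on(73): voice 0 is free -> assigned | voices=[73 - -]
Op 2: note_on(88): voice 1 is free -> assigned | voices=[73 88 -]
Op 3: note_on(78): voice 2 is free -> assigned | voices=[73 88 78]
Op 4: note_on(65): all voices busy, STEAL voice 0 (pitch 73, oldest) -> assign | voices=[65 88 78]
Op 5: note_on(83): all voices busy, STEAL voice 1 (pitch 88, oldest) -> assign | voices=[65 83 78]
Op 6: note_on(70): all voices busy, STEAL voice 2 (pitch 78, oldest) -> assign | voices=[65 83 70]
Op 7: note_off(83): free voice 1 | voices=[65 - 70]
Op 8: note_on(72): voice 1 is free -> assigned | voices=[65 72 70]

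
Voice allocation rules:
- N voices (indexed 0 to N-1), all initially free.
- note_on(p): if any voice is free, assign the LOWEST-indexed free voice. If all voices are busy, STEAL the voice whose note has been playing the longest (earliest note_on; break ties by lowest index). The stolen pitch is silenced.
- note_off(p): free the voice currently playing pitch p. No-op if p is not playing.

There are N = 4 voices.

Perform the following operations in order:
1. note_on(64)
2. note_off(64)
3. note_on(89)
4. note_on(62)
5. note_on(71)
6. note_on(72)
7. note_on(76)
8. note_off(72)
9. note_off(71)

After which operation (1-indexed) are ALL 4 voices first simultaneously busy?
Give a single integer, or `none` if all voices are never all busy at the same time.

Answer: 6

Derivation:
Op 1: note_on(64): voice 0 is free -> assigned | voices=[64 - - -]
Op 2: note_off(64): free voice 0 | voices=[- - - -]
Op 3: note_on(89): voice 0 is free -> assigned | voices=[89 - - -]
Op 4: note_on(62): voice 1 is free -> assigned | voices=[89 62 - -]
Op 5: note_on(71): voice 2 is free -> assigned | voices=[89 62 71 -]
Op 6: note_on(72): voice 3 is free -> assigned | voices=[89 62 71 72]
Op 7: note_on(76): all voices busy, STEAL voice 0 (pitch 89, oldest) -> assign | voices=[76 62 71 72]
Op 8: note_off(72): free voice 3 | voices=[76 62 71 -]
Op 9: note_off(71): free voice 2 | voices=[76 62 - -]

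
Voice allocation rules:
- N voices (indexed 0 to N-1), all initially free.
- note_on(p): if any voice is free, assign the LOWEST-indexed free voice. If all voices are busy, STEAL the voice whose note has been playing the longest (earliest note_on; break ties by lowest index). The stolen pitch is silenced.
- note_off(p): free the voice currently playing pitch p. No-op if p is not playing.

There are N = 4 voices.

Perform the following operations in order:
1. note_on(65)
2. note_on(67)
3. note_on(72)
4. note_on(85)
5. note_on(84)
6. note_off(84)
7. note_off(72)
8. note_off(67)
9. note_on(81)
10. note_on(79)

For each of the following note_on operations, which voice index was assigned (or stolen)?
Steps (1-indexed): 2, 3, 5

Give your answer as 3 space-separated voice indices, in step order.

Answer: 1 2 0

Derivation:
Op 1: note_on(65): voice 0 is free -> assigned | voices=[65 - - -]
Op 2: note_on(67): voice 1 is free -> assigned | voices=[65 67 - -]
Op 3: note_on(72): voice 2 is free -> assigned | voices=[65 67 72 -]
Op 4: note_on(85): voice 3 is free -> assigned | voices=[65 67 72 85]
Op 5: note_on(84): all voices busy, STEAL voice 0 (pitch 65, oldest) -> assign | voices=[84 67 72 85]
Op 6: note_off(84): free voice 0 | voices=[- 67 72 85]
Op 7: note_off(72): free voice 2 | voices=[- 67 - 85]
Op 8: note_off(67): free voice 1 | voices=[- - - 85]
Op 9: note_on(81): voice 0 is free -> assigned | voices=[81 - - 85]
Op 10: note_on(79): voice 1 is free -> assigned | voices=[81 79 - 85]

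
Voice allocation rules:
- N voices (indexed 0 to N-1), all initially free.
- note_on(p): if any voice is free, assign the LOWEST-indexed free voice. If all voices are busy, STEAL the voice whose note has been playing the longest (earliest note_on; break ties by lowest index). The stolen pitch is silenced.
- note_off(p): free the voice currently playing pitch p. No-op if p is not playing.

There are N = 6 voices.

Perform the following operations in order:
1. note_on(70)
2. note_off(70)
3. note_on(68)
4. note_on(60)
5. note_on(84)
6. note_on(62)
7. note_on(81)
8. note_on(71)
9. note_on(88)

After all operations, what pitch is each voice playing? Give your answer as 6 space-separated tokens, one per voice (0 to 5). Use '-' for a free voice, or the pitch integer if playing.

Answer: 88 60 84 62 81 71

Derivation:
Op 1: note_on(70): voice 0 is free -> assigned | voices=[70 - - - - -]
Op 2: note_off(70): free voice 0 | voices=[- - - - - -]
Op 3: note_on(68): voice 0 is free -> assigned | voices=[68 - - - - -]
Op 4: note_on(60): voice 1 is free -> assigned | voices=[68 60 - - - -]
Op 5: note_on(84): voice 2 is free -> assigned | voices=[68 60 84 - - -]
Op 6: note_on(62): voice 3 is free -> assigned | voices=[68 60 84 62 - -]
Op 7: note_on(81): voice 4 is free -> assigned | voices=[68 60 84 62 81 -]
Op 8: note_on(71): voice 5 is free -> assigned | voices=[68 60 84 62 81 71]
Op 9: note_on(88): all voices busy, STEAL voice 0 (pitch 68, oldest) -> assign | voices=[88 60 84 62 81 71]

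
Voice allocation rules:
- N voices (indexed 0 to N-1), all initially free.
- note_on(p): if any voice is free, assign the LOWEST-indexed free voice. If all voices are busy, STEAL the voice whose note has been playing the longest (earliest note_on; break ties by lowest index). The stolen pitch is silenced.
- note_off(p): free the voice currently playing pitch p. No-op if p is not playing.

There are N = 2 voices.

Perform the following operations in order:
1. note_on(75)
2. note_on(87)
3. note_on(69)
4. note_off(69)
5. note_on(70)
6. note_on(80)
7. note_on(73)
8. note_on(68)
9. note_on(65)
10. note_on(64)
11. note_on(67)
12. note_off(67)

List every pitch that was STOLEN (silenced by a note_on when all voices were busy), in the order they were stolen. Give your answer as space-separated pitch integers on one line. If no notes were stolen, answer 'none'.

Answer: 75 87 70 80 73 68 65

Derivation:
Op 1: note_on(75): voice 0 is free -> assigned | voices=[75 -]
Op 2: note_on(87): voice 1 is free -> assigned | voices=[75 87]
Op 3: note_on(69): all voices busy, STEAL voice 0 (pitch 75, oldest) -> assign | voices=[69 87]
Op 4: note_off(69): free voice 0 | voices=[- 87]
Op 5: note_on(70): voice 0 is free -> assigned | voices=[70 87]
Op 6: note_on(80): all voices busy, STEAL voice 1 (pitch 87, oldest) -> assign | voices=[70 80]
Op 7: note_on(73): all voices busy, STEAL voice 0 (pitch 70, oldest) -> assign | voices=[73 80]
Op 8: note_on(68): all voices busy, STEAL voice 1 (pitch 80, oldest) -> assign | voices=[73 68]
Op 9: note_on(65): all voices busy, STEAL voice 0 (pitch 73, oldest) -> assign | voices=[65 68]
Op 10: note_on(64): all voices busy, STEAL voice 1 (pitch 68, oldest) -> assign | voices=[65 64]
Op 11: note_on(67): all voices busy, STEAL voice 0 (pitch 65, oldest) -> assign | voices=[67 64]
Op 12: note_off(67): free voice 0 | voices=[- 64]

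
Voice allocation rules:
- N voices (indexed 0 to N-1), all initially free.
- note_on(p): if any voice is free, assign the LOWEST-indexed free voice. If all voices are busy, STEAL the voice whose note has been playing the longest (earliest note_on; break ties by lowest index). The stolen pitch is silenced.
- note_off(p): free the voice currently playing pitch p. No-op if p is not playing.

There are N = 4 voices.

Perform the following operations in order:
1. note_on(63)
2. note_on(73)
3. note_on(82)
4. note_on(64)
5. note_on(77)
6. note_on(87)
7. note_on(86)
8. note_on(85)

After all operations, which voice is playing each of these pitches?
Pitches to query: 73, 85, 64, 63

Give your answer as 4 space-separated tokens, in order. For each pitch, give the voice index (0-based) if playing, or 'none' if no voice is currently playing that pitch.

Answer: none 3 none none

Derivation:
Op 1: note_on(63): voice 0 is free -> assigned | voices=[63 - - -]
Op 2: note_on(73): voice 1 is free -> assigned | voices=[63 73 - -]
Op 3: note_on(82): voice 2 is free -> assigned | voices=[63 73 82 -]
Op 4: note_on(64): voice 3 is free -> assigned | voices=[63 73 82 64]
Op 5: note_on(77): all voices busy, STEAL voice 0 (pitch 63, oldest) -> assign | voices=[77 73 82 64]
Op 6: note_on(87): all voices busy, STEAL voice 1 (pitch 73, oldest) -> assign | voices=[77 87 82 64]
Op 7: note_on(86): all voices busy, STEAL voice 2 (pitch 82, oldest) -> assign | voices=[77 87 86 64]
Op 8: note_on(85): all voices busy, STEAL voice 3 (pitch 64, oldest) -> assign | voices=[77 87 86 85]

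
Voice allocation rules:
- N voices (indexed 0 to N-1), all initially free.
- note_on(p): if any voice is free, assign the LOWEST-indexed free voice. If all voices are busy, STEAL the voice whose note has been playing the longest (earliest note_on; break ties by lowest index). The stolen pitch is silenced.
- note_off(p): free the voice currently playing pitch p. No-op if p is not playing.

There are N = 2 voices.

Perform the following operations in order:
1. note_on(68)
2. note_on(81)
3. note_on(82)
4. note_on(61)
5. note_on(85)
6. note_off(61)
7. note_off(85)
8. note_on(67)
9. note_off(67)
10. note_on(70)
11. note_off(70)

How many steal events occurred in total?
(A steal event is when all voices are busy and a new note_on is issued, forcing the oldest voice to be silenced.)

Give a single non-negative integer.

Answer: 3

Derivation:
Op 1: note_on(68): voice 0 is free -> assigned | voices=[68 -]
Op 2: note_on(81): voice 1 is free -> assigned | voices=[68 81]
Op 3: note_on(82): all voices busy, STEAL voice 0 (pitch 68, oldest) -> assign | voices=[82 81]
Op 4: note_on(61): all voices busy, STEAL voice 1 (pitch 81, oldest) -> assign | voices=[82 61]
Op 5: note_on(85): all voices busy, STEAL voice 0 (pitch 82, oldest) -> assign | voices=[85 61]
Op 6: note_off(61): free voice 1 | voices=[85 -]
Op 7: note_off(85): free voice 0 | voices=[- -]
Op 8: note_on(67): voice 0 is free -> assigned | voices=[67 -]
Op 9: note_off(67): free voice 0 | voices=[- -]
Op 10: note_on(70): voice 0 is free -> assigned | voices=[70 -]
Op 11: note_off(70): free voice 0 | voices=[- -]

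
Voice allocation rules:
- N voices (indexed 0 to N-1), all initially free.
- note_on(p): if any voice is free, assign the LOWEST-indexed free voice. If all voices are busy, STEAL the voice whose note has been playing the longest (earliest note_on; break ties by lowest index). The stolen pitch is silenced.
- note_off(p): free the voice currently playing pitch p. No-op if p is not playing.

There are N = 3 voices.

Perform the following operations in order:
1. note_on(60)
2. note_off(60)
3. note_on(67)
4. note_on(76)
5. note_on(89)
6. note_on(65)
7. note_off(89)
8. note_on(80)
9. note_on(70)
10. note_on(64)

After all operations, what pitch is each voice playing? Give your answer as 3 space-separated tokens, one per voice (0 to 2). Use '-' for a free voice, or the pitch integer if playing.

Answer: 64 70 80

Derivation:
Op 1: note_on(60): voice 0 is free -> assigned | voices=[60 - -]
Op 2: note_off(60): free voice 0 | voices=[- - -]
Op 3: note_on(67): voice 0 is free -> assigned | voices=[67 - -]
Op 4: note_on(76): voice 1 is free -> assigned | voices=[67 76 -]
Op 5: note_on(89): voice 2 is free -> assigned | voices=[67 76 89]
Op 6: note_on(65): all voices busy, STEAL voice 0 (pitch 67, oldest) -> assign | voices=[65 76 89]
Op 7: note_off(89): free voice 2 | voices=[65 76 -]
Op 8: note_on(80): voice 2 is free -> assigned | voices=[65 76 80]
Op 9: note_on(70): all voices busy, STEAL voice 1 (pitch 76, oldest) -> assign | voices=[65 70 80]
Op 10: note_on(64): all voices busy, STEAL voice 0 (pitch 65, oldest) -> assign | voices=[64 70 80]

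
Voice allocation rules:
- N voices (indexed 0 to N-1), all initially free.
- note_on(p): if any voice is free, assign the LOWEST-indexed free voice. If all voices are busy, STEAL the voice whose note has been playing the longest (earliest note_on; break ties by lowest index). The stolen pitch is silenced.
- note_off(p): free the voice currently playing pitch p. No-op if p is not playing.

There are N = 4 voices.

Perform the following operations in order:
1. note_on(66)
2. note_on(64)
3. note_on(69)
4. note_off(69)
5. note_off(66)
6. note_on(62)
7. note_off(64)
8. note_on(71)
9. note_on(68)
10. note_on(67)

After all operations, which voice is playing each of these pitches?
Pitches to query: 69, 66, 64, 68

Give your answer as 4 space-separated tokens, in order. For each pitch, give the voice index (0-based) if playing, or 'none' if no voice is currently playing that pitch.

Answer: none none none 2

Derivation:
Op 1: note_on(66): voice 0 is free -> assigned | voices=[66 - - -]
Op 2: note_on(64): voice 1 is free -> assigned | voices=[66 64 - -]
Op 3: note_on(69): voice 2 is free -> assigned | voices=[66 64 69 -]
Op 4: note_off(69): free voice 2 | voices=[66 64 - -]
Op 5: note_off(66): free voice 0 | voices=[- 64 - -]
Op 6: note_on(62): voice 0 is free -> assigned | voices=[62 64 - -]
Op 7: note_off(64): free voice 1 | voices=[62 - - -]
Op 8: note_on(71): voice 1 is free -> assigned | voices=[62 71 - -]
Op 9: note_on(68): voice 2 is free -> assigned | voices=[62 71 68 -]
Op 10: note_on(67): voice 3 is free -> assigned | voices=[62 71 68 67]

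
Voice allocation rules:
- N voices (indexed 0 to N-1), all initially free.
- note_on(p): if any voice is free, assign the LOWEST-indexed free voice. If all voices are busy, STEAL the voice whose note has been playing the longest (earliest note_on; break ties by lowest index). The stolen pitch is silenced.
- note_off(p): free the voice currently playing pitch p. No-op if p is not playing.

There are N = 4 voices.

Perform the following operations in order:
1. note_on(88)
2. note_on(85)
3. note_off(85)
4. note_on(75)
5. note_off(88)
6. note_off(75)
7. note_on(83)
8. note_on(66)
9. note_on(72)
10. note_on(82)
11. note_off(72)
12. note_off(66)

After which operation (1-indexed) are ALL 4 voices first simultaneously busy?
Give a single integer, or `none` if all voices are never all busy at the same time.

Op 1: note_on(88): voice 0 is free -> assigned | voices=[88 - - -]
Op 2: note_on(85): voice 1 is free -> assigned | voices=[88 85 - -]
Op 3: note_off(85): free voice 1 | voices=[88 - - -]
Op 4: note_on(75): voice 1 is free -> assigned | voices=[88 75 - -]
Op 5: note_off(88): free voice 0 | voices=[- 75 - -]
Op 6: note_off(75): free voice 1 | voices=[- - - -]
Op 7: note_on(83): voice 0 is free -> assigned | voices=[83 - - -]
Op 8: note_on(66): voice 1 is free -> assigned | voices=[83 66 - -]
Op 9: note_on(72): voice 2 is free -> assigned | voices=[83 66 72 -]
Op 10: note_on(82): voice 3 is free -> assigned | voices=[83 66 72 82]
Op 11: note_off(72): free voice 2 | voices=[83 66 - 82]
Op 12: note_off(66): free voice 1 | voices=[83 - - 82]

Answer: 10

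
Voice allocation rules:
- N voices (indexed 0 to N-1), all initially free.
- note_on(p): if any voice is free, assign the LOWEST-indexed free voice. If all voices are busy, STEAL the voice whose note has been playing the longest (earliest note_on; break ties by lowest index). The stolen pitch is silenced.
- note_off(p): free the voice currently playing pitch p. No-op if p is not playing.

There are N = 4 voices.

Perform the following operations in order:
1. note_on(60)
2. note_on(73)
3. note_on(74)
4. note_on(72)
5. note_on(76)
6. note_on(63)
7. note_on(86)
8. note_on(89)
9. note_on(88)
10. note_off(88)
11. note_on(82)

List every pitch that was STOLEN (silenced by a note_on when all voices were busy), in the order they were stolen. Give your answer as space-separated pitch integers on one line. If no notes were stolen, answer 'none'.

Op 1: note_on(60): voice 0 is free -> assigned | voices=[60 - - -]
Op 2: note_on(73): voice 1 is free -> assigned | voices=[60 73 - -]
Op 3: note_on(74): voice 2 is free -> assigned | voices=[60 73 74 -]
Op 4: note_on(72): voice 3 is free -> assigned | voices=[60 73 74 72]
Op 5: note_on(76): all voices busy, STEAL voice 0 (pitch 60, oldest) -> assign | voices=[76 73 74 72]
Op 6: note_on(63): all voices busy, STEAL voice 1 (pitch 73, oldest) -> assign | voices=[76 63 74 72]
Op 7: note_on(86): all voices busy, STEAL voice 2 (pitch 74, oldest) -> assign | voices=[76 63 86 72]
Op 8: note_on(89): all voices busy, STEAL voice 3 (pitch 72, oldest) -> assign | voices=[76 63 86 89]
Op 9: note_on(88): all voices busy, STEAL voice 0 (pitch 76, oldest) -> assign | voices=[88 63 86 89]
Op 10: note_off(88): free voice 0 | voices=[- 63 86 89]
Op 11: note_on(82): voice 0 is free -> assigned | voices=[82 63 86 89]

Answer: 60 73 74 72 76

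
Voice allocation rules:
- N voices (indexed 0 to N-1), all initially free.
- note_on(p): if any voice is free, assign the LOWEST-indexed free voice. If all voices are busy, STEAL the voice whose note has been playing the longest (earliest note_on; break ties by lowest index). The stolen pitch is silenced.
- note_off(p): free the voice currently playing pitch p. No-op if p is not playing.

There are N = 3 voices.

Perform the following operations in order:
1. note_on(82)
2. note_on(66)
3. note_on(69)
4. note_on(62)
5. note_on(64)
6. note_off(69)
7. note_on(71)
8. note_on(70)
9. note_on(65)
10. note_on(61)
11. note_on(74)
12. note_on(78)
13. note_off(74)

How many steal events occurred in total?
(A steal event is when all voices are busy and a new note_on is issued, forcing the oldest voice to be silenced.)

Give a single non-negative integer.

Op 1: note_on(82): voice 0 is free -> assigned | voices=[82 - -]
Op 2: note_on(66): voice 1 is free -> assigned | voices=[82 66 -]
Op 3: note_on(69): voice 2 is free -> assigned | voices=[82 66 69]
Op 4: note_on(62): all voices busy, STEAL voice 0 (pitch 82, oldest) -> assign | voices=[62 66 69]
Op 5: note_on(64): all voices busy, STEAL voice 1 (pitch 66, oldest) -> assign | voices=[62 64 69]
Op 6: note_off(69): free voice 2 | voices=[62 64 -]
Op 7: note_on(71): voice 2 is free -> assigned | voices=[62 64 71]
Op 8: note_on(70): all voices busy, STEAL voice 0 (pitch 62, oldest) -> assign | voices=[70 64 71]
Op 9: note_on(65): all voices busy, STEAL voice 1 (pitch 64, oldest) -> assign | voices=[70 65 71]
Op 10: note_on(61): all voices busy, STEAL voice 2 (pitch 71, oldest) -> assign | voices=[70 65 61]
Op 11: note_on(74): all voices busy, STEAL voice 0 (pitch 70, oldest) -> assign | voices=[74 65 61]
Op 12: note_on(78): all voices busy, STEAL voice 1 (pitch 65, oldest) -> assign | voices=[74 78 61]
Op 13: note_off(74): free voice 0 | voices=[- 78 61]

Answer: 7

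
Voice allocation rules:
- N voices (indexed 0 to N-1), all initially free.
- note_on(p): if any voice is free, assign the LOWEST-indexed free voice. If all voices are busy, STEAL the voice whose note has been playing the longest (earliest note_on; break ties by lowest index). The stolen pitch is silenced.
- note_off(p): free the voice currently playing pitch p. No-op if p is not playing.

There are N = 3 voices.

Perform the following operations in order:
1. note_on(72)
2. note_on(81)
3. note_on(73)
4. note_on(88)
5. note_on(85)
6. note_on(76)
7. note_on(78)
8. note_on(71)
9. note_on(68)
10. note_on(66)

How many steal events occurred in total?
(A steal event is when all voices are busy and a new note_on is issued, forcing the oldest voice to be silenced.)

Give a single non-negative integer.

Op 1: note_on(72): voice 0 is free -> assigned | voices=[72 - -]
Op 2: note_on(81): voice 1 is free -> assigned | voices=[72 81 -]
Op 3: note_on(73): voice 2 is free -> assigned | voices=[72 81 73]
Op 4: note_on(88): all voices busy, STEAL voice 0 (pitch 72, oldest) -> assign | voices=[88 81 73]
Op 5: note_on(85): all voices busy, STEAL voice 1 (pitch 81, oldest) -> assign | voices=[88 85 73]
Op 6: note_on(76): all voices busy, STEAL voice 2 (pitch 73, oldest) -> assign | voices=[88 85 76]
Op 7: note_on(78): all voices busy, STEAL voice 0 (pitch 88, oldest) -> assign | voices=[78 85 76]
Op 8: note_on(71): all voices busy, STEAL voice 1 (pitch 85, oldest) -> assign | voices=[78 71 76]
Op 9: note_on(68): all voices busy, STEAL voice 2 (pitch 76, oldest) -> assign | voices=[78 71 68]
Op 10: note_on(66): all voices busy, STEAL voice 0 (pitch 78, oldest) -> assign | voices=[66 71 68]

Answer: 7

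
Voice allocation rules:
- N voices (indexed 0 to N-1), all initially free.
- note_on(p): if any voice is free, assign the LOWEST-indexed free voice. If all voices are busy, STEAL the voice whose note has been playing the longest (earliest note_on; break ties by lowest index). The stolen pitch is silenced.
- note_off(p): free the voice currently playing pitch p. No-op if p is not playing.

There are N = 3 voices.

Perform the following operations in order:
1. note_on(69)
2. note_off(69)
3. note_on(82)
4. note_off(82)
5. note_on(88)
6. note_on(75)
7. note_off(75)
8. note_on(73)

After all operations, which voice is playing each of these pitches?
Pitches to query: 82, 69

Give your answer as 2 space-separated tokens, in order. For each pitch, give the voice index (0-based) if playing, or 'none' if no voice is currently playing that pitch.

Answer: none none

Derivation:
Op 1: note_on(69): voice 0 is free -> assigned | voices=[69 - -]
Op 2: note_off(69): free voice 0 | voices=[- - -]
Op 3: note_on(82): voice 0 is free -> assigned | voices=[82 - -]
Op 4: note_off(82): free voice 0 | voices=[- - -]
Op 5: note_on(88): voice 0 is free -> assigned | voices=[88 - -]
Op 6: note_on(75): voice 1 is free -> assigned | voices=[88 75 -]
Op 7: note_off(75): free voice 1 | voices=[88 - -]
Op 8: note_on(73): voice 1 is free -> assigned | voices=[88 73 -]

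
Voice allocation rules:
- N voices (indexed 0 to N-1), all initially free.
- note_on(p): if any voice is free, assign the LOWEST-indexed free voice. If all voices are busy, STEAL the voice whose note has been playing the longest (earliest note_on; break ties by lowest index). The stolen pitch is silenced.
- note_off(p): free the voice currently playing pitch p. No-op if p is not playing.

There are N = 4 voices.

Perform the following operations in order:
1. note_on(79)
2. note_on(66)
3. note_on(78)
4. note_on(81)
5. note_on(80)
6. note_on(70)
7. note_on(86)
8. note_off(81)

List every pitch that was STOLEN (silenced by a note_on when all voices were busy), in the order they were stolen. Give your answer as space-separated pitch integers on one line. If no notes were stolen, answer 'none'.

Op 1: note_on(79): voice 0 is free -> assigned | voices=[79 - - -]
Op 2: note_on(66): voice 1 is free -> assigned | voices=[79 66 - -]
Op 3: note_on(78): voice 2 is free -> assigned | voices=[79 66 78 -]
Op 4: note_on(81): voice 3 is free -> assigned | voices=[79 66 78 81]
Op 5: note_on(80): all voices busy, STEAL voice 0 (pitch 79, oldest) -> assign | voices=[80 66 78 81]
Op 6: note_on(70): all voices busy, STEAL voice 1 (pitch 66, oldest) -> assign | voices=[80 70 78 81]
Op 7: note_on(86): all voices busy, STEAL voice 2 (pitch 78, oldest) -> assign | voices=[80 70 86 81]
Op 8: note_off(81): free voice 3 | voices=[80 70 86 -]

Answer: 79 66 78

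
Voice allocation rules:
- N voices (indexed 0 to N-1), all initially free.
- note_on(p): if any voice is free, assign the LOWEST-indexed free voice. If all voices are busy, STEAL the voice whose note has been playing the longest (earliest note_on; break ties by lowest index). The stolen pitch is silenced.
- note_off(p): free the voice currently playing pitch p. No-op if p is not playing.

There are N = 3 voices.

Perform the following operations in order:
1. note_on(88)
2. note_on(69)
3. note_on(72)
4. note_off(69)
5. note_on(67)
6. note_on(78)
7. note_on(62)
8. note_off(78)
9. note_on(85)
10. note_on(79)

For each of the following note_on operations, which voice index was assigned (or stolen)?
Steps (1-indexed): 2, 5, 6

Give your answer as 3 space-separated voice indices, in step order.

Op 1: note_on(88): voice 0 is free -> assigned | voices=[88 - -]
Op 2: note_on(69): voice 1 is free -> assigned | voices=[88 69 -]
Op 3: note_on(72): voice 2 is free -> assigned | voices=[88 69 72]
Op 4: note_off(69): free voice 1 | voices=[88 - 72]
Op 5: note_on(67): voice 1 is free -> assigned | voices=[88 67 72]
Op 6: note_on(78): all voices busy, STEAL voice 0 (pitch 88, oldest) -> assign | voices=[78 67 72]
Op 7: note_on(62): all voices busy, STEAL voice 2 (pitch 72, oldest) -> assign | voices=[78 67 62]
Op 8: note_off(78): free voice 0 | voices=[- 67 62]
Op 9: note_on(85): voice 0 is free -> assigned | voices=[85 67 62]
Op 10: note_on(79): all voices busy, STEAL voice 1 (pitch 67, oldest) -> assign | voices=[85 79 62]

Answer: 1 1 0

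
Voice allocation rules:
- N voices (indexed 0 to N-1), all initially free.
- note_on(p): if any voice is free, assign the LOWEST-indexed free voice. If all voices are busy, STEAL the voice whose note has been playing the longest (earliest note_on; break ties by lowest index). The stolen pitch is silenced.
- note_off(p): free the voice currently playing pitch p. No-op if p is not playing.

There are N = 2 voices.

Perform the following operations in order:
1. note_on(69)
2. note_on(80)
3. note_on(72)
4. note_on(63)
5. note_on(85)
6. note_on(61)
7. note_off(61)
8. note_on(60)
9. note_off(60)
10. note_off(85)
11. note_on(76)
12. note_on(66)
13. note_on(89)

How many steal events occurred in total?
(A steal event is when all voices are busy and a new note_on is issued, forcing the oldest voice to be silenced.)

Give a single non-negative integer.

Op 1: note_on(69): voice 0 is free -> assigned | voices=[69 -]
Op 2: note_on(80): voice 1 is free -> assigned | voices=[69 80]
Op 3: note_on(72): all voices busy, STEAL voice 0 (pitch 69, oldest) -> assign | voices=[72 80]
Op 4: note_on(63): all voices busy, STEAL voice 1 (pitch 80, oldest) -> assign | voices=[72 63]
Op 5: note_on(85): all voices busy, STEAL voice 0 (pitch 72, oldest) -> assign | voices=[85 63]
Op 6: note_on(61): all voices busy, STEAL voice 1 (pitch 63, oldest) -> assign | voices=[85 61]
Op 7: note_off(61): free voice 1 | voices=[85 -]
Op 8: note_on(60): voice 1 is free -> assigned | voices=[85 60]
Op 9: note_off(60): free voice 1 | voices=[85 -]
Op 10: note_off(85): free voice 0 | voices=[- -]
Op 11: note_on(76): voice 0 is free -> assigned | voices=[76 -]
Op 12: note_on(66): voice 1 is free -> assigned | voices=[76 66]
Op 13: note_on(89): all voices busy, STEAL voice 0 (pitch 76, oldest) -> assign | voices=[89 66]

Answer: 5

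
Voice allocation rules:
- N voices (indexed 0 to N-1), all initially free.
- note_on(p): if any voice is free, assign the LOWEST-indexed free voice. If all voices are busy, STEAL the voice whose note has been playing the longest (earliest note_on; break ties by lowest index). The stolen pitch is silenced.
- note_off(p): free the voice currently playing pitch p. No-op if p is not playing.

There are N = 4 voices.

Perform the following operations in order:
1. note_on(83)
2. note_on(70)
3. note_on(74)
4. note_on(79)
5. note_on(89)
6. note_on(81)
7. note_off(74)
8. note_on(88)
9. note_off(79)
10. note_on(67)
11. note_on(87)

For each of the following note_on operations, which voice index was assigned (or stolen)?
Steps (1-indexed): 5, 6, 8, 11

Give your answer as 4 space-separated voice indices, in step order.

Answer: 0 1 2 0

Derivation:
Op 1: note_on(83): voice 0 is free -> assigned | voices=[83 - - -]
Op 2: note_on(70): voice 1 is free -> assigned | voices=[83 70 - -]
Op 3: note_on(74): voice 2 is free -> assigned | voices=[83 70 74 -]
Op 4: note_on(79): voice 3 is free -> assigned | voices=[83 70 74 79]
Op 5: note_on(89): all voices busy, STEAL voice 0 (pitch 83, oldest) -> assign | voices=[89 70 74 79]
Op 6: note_on(81): all voices busy, STEAL voice 1 (pitch 70, oldest) -> assign | voices=[89 81 74 79]
Op 7: note_off(74): free voice 2 | voices=[89 81 - 79]
Op 8: note_on(88): voice 2 is free -> assigned | voices=[89 81 88 79]
Op 9: note_off(79): free voice 3 | voices=[89 81 88 -]
Op 10: note_on(67): voice 3 is free -> assigned | voices=[89 81 88 67]
Op 11: note_on(87): all voices busy, STEAL voice 0 (pitch 89, oldest) -> assign | voices=[87 81 88 67]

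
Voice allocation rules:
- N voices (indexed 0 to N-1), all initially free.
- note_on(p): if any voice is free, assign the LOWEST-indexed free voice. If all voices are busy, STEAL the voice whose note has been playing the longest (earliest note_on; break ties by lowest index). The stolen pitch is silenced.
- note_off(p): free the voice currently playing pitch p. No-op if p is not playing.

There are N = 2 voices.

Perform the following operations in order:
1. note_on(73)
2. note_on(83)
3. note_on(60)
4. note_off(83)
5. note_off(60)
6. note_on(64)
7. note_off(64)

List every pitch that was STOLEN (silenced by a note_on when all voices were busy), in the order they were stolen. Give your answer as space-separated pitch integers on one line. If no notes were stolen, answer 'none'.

Op 1: note_on(73): voice 0 is free -> assigned | voices=[73 -]
Op 2: note_on(83): voice 1 is free -> assigned | voices=[73 83]
Op 3: note_on(60): all voices busy, STEAL voice 0 (pitch 73, oldest) -> assign | voices=[60 83]
Op 4: note_off(83): free voice 1 | voices=[60 -]
Op 5: note_off(60): free voice 0 | voices=[- -]
Op 6: note_on(64): voice 0 is free -> assigned | voices=[64 -]
Op 7: note_off(64): free voice 0 | voices=[- -]

Answer: 73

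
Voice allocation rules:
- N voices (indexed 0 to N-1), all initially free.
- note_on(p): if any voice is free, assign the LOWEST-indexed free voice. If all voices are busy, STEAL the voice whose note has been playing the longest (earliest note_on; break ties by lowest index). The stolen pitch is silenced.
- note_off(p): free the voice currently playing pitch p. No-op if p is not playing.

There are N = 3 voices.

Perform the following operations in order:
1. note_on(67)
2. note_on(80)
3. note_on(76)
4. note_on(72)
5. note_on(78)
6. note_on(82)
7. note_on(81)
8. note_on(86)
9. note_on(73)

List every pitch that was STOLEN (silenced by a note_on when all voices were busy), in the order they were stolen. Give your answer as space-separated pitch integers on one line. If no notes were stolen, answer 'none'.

Op 1: note_on(67): voice 0 is free -> assigned | voices=[67 - -]
Op 2: note_on(80): voice 1 is free -> assigned | voices=[67 80 -]
Op 3: note_on(76): voice 2 is free -> assigned | voices=[67 80 76]
Op 4: note_on(72): all voices busy, STEAL voice 0 (pitch 67, oldest) -> assign | voices=[72 80 76]
Op 5: note_on(78): all voices busy, STEAL voice 1 (pitch 80, oldest) -> assign | voices=[72 78 76]
Op 6: note_on(82): all voices busy, STEAL voice 2 (pitch 76, oldest) -> assign | voices=[72 78 82]
Op 7: note_on(81): all voices busy, STEAL voice 0 (pitch 72, oldest) -> assign | voices=[81 78 82]
Op 8: note_on(86): all voices busy, STEAL voice 1 (pitch 78, oldest) -> assign | voices=[81 86 82]
Op 9: note_on(73): all voices busy, STEAL voice 2 (pitch 82, oldest) -> assign | voices=[81 86 73]

Answer: 67 80 76 72 78 82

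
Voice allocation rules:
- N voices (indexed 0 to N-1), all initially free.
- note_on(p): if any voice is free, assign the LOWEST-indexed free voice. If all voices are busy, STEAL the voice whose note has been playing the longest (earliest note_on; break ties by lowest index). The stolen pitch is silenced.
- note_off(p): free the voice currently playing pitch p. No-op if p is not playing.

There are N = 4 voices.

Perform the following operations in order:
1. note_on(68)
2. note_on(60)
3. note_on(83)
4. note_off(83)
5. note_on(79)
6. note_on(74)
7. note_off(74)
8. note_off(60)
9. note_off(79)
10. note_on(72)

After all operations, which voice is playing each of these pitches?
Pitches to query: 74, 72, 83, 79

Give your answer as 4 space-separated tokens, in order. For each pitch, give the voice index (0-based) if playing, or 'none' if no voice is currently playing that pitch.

Op 1: note_on(68): voice 0 is free -> assigned | voices=[68 - - -]
Op 2: note_on(60): voice 1 is free -> assigned | voices=[68 60 - -]
Op 3: note_on(83): voice 2 is free -> assigned | voices=[68 60 83 -]
Op 4: note_off(83): free voice 2 | voices=[68 60 - -]
Op 5: note_on(79): voice 2 is free -> assigned | voices=[68 60 79 -]
Op 6: note_on(74): voice 3 is free -> assigned | voices=[68 60 79 74]
Op 7: note_off(74): free voice 3 | voices=[68 60 79 -]
Op 8: note_off(60): free voice 1 | voices=[68 - 79 -]
Op 9: note_off(79): free voice 2 | voices=[68 - - -]
Op 10: note_on(72): voice 1 is free -> assigned | voices=[68 72 - -]

Answer: none 1 none none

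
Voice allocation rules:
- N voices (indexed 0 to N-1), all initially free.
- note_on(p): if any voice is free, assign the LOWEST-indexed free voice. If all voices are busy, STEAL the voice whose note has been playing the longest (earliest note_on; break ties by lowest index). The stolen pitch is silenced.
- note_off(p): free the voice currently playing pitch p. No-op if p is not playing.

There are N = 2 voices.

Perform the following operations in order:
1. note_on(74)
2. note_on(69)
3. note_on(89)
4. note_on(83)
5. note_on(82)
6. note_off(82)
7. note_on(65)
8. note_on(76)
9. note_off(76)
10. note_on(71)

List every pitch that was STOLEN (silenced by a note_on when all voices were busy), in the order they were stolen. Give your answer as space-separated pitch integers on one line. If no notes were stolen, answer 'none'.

Op 1: note_on(74): voice 0 is free -> assigned | voices=[74 -]
Op 2: note_on(69): voice 1 is free -> assigned | voices=[74 69]
Op 3: note_on(89): all voices busy, STEAL voice 0 (pitch 74, oldest) -> assign | voices=[89 69]
Op 4: note_on(83): all voices busy, STEAL voice 1 (pitch 69, oldest) -> assign | voices=[89 83]
Op 5: note_on(82): all voices busy, STEAL voice 0 (pitch 89, oldest) -> assign | voices=[82 83]
Op 6: note_off(82): free voice 0 | voices=[- 83]
Op 7: note_on(65): voice 0 is free -> assigned | voices=[65 83]
Op 8: note_on(76): all voices busy, STEAL voice 1 (pitch 83, oldest) -> assign | voices=[65 76]
Op 9: note_off(76): free voice 1 | voices=[65 -]
Op 10: note_on(71): voice 1 is free -> assigned | voices=[65 71]

Answer: 74 69 89 83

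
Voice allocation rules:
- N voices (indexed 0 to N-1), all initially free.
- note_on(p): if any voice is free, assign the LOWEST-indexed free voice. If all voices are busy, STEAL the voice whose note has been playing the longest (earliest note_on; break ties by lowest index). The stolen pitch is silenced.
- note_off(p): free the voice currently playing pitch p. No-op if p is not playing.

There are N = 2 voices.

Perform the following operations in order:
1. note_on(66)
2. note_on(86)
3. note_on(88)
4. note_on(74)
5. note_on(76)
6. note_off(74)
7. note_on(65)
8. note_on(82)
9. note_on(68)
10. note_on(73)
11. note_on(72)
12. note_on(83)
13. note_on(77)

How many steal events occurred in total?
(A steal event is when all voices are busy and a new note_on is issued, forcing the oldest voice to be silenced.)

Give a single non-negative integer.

Op 1: note_on(66): voice 0 is free -> assigned | voices=[66 -]
Op 2: note_on(86): voice 1 is free -> assigned | voices=[66 86]
Op 3: note_on(88): all voices busy, STEAL voice 0 (pitch 66, oldest) -> assign | voices=[88 86]
Op 4: note_on(74): all voices busy, STEAL voice 1 (pitch 86, oldest) -> assign | voices=[88 74]
Op 5: note_on(76): all voices busy, STEAL voice 0 (pitch 88, oldest) -> assign | voices=[76 74]
Op 6: note_off(74): free voice 1 | voices=[76 -]
Op 7: note_on(65): voice 1 is free -> assigned | voices=[76 65]
Op 8: note_on(82): all voices busy, STEAL voice 0 (pitch 76, oldest) -> assign | voices=[82 65]
Op 9: note_on(68): all voices busy, STEAL voice 1 (pitch 65, oldest) -> assign | voices=[82 68]
Op 10: note_on(73): all voices busy, STEAL voice 0 (pitch 82, oldest) -> assign | voices=[73 68]
Op 11: note_on(72): all voices busy, STEAL voice 1 (pitch 68, oldest) -> assign | voices=[73 72]
Op 12: note_on(83): all voices busy, STEAL voice 0 (pitch 73, oldest) -> assign | voices=[83 72]
Op 13: note_on(77): all voices busy, STEAL voice 1 (pitch 72, oldest) -> assign | voices=[83 77]

Answer: 9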